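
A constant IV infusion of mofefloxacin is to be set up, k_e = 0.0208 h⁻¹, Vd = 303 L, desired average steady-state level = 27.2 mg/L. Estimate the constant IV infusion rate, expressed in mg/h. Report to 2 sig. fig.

170 mg/h

CL = k × Vd = 0.02080 × 303 = 6.302 L/h
At steady state, infusion rate R₀ = Css × CL = 27.2 × 6.302 = 171.4 mg/h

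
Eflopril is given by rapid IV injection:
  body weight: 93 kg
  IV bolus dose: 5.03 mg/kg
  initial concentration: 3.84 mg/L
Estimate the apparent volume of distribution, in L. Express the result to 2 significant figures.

120 L

Dose = 5.03 × 93 = 467.8 mg
Vd = Dose / C₀ = 467.8 / 3.84 = 121.8 L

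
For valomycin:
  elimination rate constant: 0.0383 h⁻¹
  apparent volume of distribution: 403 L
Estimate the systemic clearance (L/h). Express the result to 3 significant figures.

CL = k × Vd = 0.0383 × 403 = 15.43 L/h

15.4 L/h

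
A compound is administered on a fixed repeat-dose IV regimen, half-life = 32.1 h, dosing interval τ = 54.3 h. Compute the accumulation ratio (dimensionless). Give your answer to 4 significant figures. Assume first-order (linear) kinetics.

k = ln2 / t½ = 0.693147 / 32.1 = 0.02159 h⁻¹
e^(−kτ) = e^(−0.02159 × 54.3) = 0.3096
Accumulation ratio R = 1 / (1 − e^(−kτ)) = 1 / (1 − 0.3096) = 1.448

1.448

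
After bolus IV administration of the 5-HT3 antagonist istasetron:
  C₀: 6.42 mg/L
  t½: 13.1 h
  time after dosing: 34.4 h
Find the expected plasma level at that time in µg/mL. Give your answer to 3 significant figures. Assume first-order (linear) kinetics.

1.04 µg/mL

k = ln2 / t½ = 0.693147 / 13.1 = 0.05291 h⁻¹
C = C₀ · e^(−k·t) = 6.420 × e^(−0.05291 × 34.4)
  = 6.420 × 0.1620 = 1.040 mg/L
(1.040 mg/L = 1.040 µg/mL)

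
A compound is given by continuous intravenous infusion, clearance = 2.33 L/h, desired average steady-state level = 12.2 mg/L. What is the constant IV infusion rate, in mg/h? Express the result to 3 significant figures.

28.4 mg/h

At steady state, infusion rate R₀ = Css × CL = 12.2 × 2.330 = 28.43 mg/h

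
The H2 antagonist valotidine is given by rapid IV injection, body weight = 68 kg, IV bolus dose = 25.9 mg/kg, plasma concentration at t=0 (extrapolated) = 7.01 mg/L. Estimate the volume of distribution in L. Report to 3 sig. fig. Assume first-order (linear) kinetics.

Dose = 25.9 × 68 = 1761 mg
Vd = Dose / C₀ = 1761 / 7.01 = 251.2 L

251 L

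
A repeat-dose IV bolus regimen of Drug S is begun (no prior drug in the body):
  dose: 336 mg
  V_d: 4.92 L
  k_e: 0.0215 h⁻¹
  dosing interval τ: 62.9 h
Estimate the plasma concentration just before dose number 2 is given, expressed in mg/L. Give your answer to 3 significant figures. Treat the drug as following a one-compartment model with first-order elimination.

17.7 mg/L

C₀ per dose = Dose / Vd = 336 / 4.92 = 68.29 mg/L
Fraction remaining after one interval: r = e^(−kτ) = e^(−0.02150 × 62.9) = 0.2586
Before dose 2, 1 dose has been given (aged 1τ).
C_trough = C₀ × r = 68.29 × 0.2586 = 17.66 mg/L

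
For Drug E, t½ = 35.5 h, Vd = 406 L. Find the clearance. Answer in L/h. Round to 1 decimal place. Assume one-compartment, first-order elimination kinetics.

7.9 L/h

k = ln2 / t½ = 0.693147 / 35.5 = 0.01953 h⁻¹
CL = k × Vd = 0.01953 × 406 = 7.929 L/h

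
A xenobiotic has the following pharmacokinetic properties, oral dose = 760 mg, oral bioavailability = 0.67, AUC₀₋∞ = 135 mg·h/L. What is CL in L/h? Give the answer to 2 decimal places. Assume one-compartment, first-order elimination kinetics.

3.77 L/h

CL = F·Dose / AUC = 0.67 × 760 / 135 = 3.772 L/h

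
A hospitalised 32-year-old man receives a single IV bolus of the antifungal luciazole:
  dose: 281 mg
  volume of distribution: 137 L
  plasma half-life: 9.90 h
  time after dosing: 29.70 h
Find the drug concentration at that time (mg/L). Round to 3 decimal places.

C₀ = Dose / Vd = 281.0 / 137 = 2.051 mg/L
k = ln2 / t½ = 0.693147 / 9.90 = 0.07001 h⁻¹
t / t½ = 29.70 / 9.90 = 3 half-lives
C = C₀ × (1/2)^3 = 2.051 × 0.1250 = 0.2564 mg/L

0.256 mg/L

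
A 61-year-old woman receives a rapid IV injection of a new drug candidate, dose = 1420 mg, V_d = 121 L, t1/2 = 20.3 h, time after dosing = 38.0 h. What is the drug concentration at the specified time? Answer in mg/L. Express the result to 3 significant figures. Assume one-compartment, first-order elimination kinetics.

C₀ = Dose / Vd = 1420 / 121 = 11.74 mg/L
k = ln2 / t½ = 0.693147 / 20.3 = 0.03415 h⁻¹
C = C₀ · e^(−k·t) = 11.74 × e^(−0.03415 × 38.0)
  = 11.74 × 0.2732 = 3.207 mg/L

3.21 mg/L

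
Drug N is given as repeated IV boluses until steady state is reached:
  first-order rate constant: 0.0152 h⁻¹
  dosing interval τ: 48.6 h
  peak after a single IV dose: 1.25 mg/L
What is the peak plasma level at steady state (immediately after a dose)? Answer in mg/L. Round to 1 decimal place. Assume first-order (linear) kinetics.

e^(−kτ) = e^(−0.01520 × 48.6) = 0.4777
Accumulation ratio R = 1 / (1 − e^(−kτ)) = 1 / (1 − 0.4777) = 1.915
Steady-state peak = C₀ × R = 1.25 × 1.915 = 2.394 mg/L

2.4 mg/L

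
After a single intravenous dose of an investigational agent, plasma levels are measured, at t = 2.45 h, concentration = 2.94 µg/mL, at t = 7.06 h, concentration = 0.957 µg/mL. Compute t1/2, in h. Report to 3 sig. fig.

2.85 h

k = ln(C₁/C₂) / (t₂ − t₁) = ln(2.94/0.957) / (7.06 − 2.45)
  = 1.122 / 4.610 = 0.2434 h⁻¹
t½ = ln2 / k = 0.693147 / 0.2434 = 2.848 h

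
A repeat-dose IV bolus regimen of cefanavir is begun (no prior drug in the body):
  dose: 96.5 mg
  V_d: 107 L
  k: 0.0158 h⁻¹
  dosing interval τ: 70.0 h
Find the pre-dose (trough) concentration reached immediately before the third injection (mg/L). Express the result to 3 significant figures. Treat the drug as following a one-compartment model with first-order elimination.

C₀ per dose = Dose / Vd = 96.5 / 107 = 0.9019 mg/L
Fraction remaining after one interval: r = e^(−kτ) = e^(−0.01580 × 70.0) = 0.3309
Before dose 3, 2 doses have been given (aged 1τ, 2τ).
C_trough = C₀ × (r + r²) = 0.9019 × (0.3309 + 0.1095) = 0.3972 mg/L

0.397 mg/L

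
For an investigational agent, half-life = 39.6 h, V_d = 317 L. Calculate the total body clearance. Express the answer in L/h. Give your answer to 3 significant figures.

k = ln2 / t½ = 0.693147 / 39.6 = 0.01750 h⁻¹
CL = k × Vd = 0.01750 × 317 = 5.548 L/h

5.55 L/h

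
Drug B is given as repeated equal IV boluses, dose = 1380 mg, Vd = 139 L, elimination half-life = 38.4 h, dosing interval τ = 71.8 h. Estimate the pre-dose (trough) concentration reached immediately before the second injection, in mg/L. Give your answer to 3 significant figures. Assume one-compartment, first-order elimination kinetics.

2.72 mg/L

C₀ per dose = Dose / Vd = 1380 / 139 = 9.928 mg/L
k = ln2 / t½ = 0.693147 / 38.4 = 0.01805 h⁻¹
Fraction remaining after one interval: r = e^(−kτ) = e^(−0.01805 × 71.8) = 0.2736
Before dose 2, 1 dose has been given (aged 1τ).
C_trough = C₀ × r = 9.928 × 0.2736 = 2.716 mg/L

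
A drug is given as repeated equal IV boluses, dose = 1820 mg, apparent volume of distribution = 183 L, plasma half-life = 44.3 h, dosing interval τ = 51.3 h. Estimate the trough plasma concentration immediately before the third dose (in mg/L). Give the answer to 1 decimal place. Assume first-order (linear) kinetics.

6.5 mg/L

C₀ per dose = Dose / Vd = 1820 / 183 = 9.945 mg/L
k = ln2 / t½ = 0.693147 / 44.3 = 0.01565 h⁻¹
Fraction remaining after one interval: r = e^(−kτ) = e^(−0.01565 × 51.3) = 0.4481
Before dose 3, 2 doses have been given (aged 1τ, 2τ).
C_trough = C₀ × (r + r²) = 9.945 × (0.4481 + 0.2008) = 6.453 mg/L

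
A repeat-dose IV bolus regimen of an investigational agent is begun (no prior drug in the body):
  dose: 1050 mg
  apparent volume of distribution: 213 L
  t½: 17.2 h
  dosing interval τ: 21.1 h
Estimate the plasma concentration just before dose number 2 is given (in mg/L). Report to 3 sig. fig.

2.11 mg/L

C₀ per dose = Dose / Vd = 1050 / 213 = 4.930 mg/L
k = ln2 / t½ = 0.693147 / 17.2 = 0.04030 h⁻¹
Fraction remaining after one interval: r = e^(−kτ) = e^(−0.04030 × 21.1) = 0.4273
Before dose 2, 1 dose has been given (aged 1τ).
C_trough = C₀ × r = 4.930 × 0.4273 = 2.107 mg/L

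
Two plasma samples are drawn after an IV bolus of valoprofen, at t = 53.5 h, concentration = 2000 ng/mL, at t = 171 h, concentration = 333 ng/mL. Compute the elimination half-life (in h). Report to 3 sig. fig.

k = ln(C₁/C₂) / (t₂ − t₁) = ln(2000/333) / (171 − 53.5)
  = 1.793 / 117.5 = 0.01526 h⁻¹
t½ = ln2 / k = 0.693147 / 0.01526 = 45.42 h

45.4 h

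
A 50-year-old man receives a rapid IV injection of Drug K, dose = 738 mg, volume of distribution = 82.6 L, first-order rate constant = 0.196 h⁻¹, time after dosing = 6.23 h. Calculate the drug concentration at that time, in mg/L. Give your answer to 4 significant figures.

C₀ = Dose / Vd = 738.0 / 82.6 = 8.935 mg/L
C = C₀ · e^(−k·t) = 8.935 × e^(−0.1960 × 6.23)
  = 8.935 × 0.2949 = 2.635 mg/L

2.635 mg/L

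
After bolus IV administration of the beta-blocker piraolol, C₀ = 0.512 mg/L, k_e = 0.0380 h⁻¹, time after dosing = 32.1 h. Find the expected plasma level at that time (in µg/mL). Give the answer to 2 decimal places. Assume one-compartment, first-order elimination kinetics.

C = C₀ · e^(−k·t) = 0.5120 × e^(−0.03800 × 32.1)
  = 0.5120 × 0.2953 = 0.1512 mg/L
(0.1512 mg/L = 0.1512 µg/mL)

0.15 µg/mL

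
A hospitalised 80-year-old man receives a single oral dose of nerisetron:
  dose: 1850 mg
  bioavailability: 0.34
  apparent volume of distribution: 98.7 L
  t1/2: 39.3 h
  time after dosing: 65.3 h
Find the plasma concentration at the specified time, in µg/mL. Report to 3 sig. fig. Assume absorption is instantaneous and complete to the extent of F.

Amount reaching circulation = F × Dose = 0.34 × 1850 = 629.0 mg
C₀ = F·Dose / Vd = 629.0 / 98.7 = 6.373 mg/L
k = ln2 / t½ = 0.693147 / 39.3 = 0.01764 h⁻¹
C = C₀ · e^(−k·t) = 6.373 × e^(−0.01764 × 65.3)
  = 6.373 × 0.3160 = 2.014 mg/L
(2.014 mg/L = 2.014 µg/mL)

2.01 µg/mL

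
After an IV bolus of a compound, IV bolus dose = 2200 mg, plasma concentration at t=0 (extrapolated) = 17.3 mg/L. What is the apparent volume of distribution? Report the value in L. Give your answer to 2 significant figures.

130 L

Vd = Dose / C₀ = 2200 / 17.3 = 127.2 L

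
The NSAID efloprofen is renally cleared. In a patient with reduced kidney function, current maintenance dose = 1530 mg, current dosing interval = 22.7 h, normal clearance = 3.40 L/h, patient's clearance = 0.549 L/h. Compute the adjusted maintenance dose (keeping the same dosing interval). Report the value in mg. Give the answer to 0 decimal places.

To keep the same average steady-state level, dosing rate must scale with clearance.
CL ratio = 0.549 / 3.40 = 0.1615
New dose (same interval) = 1530 × 0.1615 = 247.1 mg

247 mg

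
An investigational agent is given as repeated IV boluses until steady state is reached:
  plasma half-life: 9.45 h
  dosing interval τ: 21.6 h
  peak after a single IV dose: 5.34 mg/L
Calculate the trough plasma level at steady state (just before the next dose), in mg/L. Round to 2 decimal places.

k = ln2 / t½ = 0.693147 / 9.45 = 0.07335 h⁻¹
e^(−kτ) = e^(−0.07335 × 21.6) = 0.2051
Accumulation ratio R = 1 / (1 − e^(−kτ)) = 1 / (1 − 0.2051) = 1.258
Steady-state trough = C₀ × R × e^(−kτ) = 5.34 × 1.258 × 0.2051 = 1.378 mg/L

1.38 mg/L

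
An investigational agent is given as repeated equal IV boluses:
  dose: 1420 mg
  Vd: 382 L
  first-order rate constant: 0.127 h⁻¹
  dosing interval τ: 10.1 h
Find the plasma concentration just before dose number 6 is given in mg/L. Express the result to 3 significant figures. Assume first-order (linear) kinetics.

1.42 mg/L

C₀ per dose = Dose / Vd = 1420 / 382 = 3.717 mg/L
Fraction remaining after one interval: r = e^(−kτ) = e^(−0.1270 × 10.1) = 0.2773
Before dose 6, 5 doses have been given (aged 1τ, 2τ, 3τ, 4τ, 5τ).
C_trough = C₀ × (r + r² + … + r^5) = C₀ × r(1−r^5)/(1−r)
        = 3.717 × 0.2773 × (1 − 0.001640) / (1 − 0.2773) = 1.424 mg/L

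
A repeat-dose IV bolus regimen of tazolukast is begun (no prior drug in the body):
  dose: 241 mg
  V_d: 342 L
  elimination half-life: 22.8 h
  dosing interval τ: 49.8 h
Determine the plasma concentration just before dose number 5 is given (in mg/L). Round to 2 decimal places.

C₀ per dose = Dose / Vd = 241 / 342 = 0.7047 mg/L
k = ln2 / t½ = 0.693147 / 22.8 = 0.03040 h⁻¹
Fraction remaining after one interval: r = e^(−kτ) = e^(−0.03040 × 49.8) = 0.2200
Before dose 5, 4 doses have been given (aged 1τ, 2τ, 3τ, 4τ).
C_trough = C₀ × (r + r² + … + r^4) = C₀ × r(1−r^4)/(1−r)
        = 0.7047 × 0.2200 × (1 − 0.002343) / (1 − 0.2200) = 0.1983 mg/L

0.20 mg/L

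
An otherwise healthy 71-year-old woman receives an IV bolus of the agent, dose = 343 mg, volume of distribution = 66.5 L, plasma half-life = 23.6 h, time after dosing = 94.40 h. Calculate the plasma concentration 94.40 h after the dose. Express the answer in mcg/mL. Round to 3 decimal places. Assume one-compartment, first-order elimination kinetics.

0.322 mcg/mL

C₀ = Dose / Vd = 343.0 / 66.5 = 5.158 mg/L
k = ln2 / t½ = 0.693147 / 23.6 = 0.02937 h⁻¹
t / t½ = 94.40 / 23.6 = 4 half-lives
C = C₀ × (1/2)^4 = 5.158 × 0.06250 = 0.3224 mg/L
(0.3224 mg/L = 0.3224 mcg/mL)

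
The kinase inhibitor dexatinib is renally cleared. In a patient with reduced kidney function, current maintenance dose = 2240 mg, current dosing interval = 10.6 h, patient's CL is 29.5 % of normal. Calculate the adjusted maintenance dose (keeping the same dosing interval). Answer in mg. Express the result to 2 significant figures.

To keep the same average steady-state level, dosing rate must scale with clearance.
CL ratio = 29.5 / 100 = 0.2950
New dose (same interval) = 2240 × 0.2950 = 660.8 mg

660 mg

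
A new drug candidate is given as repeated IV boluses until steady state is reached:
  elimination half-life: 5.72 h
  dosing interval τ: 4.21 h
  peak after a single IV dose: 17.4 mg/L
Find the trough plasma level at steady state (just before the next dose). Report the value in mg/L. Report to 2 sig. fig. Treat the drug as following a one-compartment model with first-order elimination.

26 mg/L

k = ln2 / t½ = 0.693147 / 5.72 = 0.1212 h⁻¹
e^(−kτ) = e^(−0.1212 × 4.21) = 0.6003
Accumulation ratio R = 1 / (1 − e^(−kτ)) = 1 / (1 − 0.6003) = 2.502
Steady-state trough = C₀ × R × e^(−kτ) = 17.4 × 2.502 × 0.6003 = 26.13 mg/L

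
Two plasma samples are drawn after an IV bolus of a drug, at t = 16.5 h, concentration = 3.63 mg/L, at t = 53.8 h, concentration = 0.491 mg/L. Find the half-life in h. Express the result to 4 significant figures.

12.92 h

k = ln(C₁/C₂) / (t₂ − t₁) = ln(3.63/0.491) / (53.8 − 16.5)
  = 2.001 / 37.30 = 0.05365 h⁻¹
t½ = ln2 / k = 0.693147 / 0.05365 = 12.92 h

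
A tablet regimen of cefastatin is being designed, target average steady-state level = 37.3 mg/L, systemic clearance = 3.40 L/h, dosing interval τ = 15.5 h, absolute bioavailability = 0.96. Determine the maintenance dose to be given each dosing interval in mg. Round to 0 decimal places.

At steady state, F × (Dose/τ) = Css × CL.
Dose = Css × CL × τ / F = 37.3 × 3.400 × 15.5 / 0.96 = 2048 mg

2048 mg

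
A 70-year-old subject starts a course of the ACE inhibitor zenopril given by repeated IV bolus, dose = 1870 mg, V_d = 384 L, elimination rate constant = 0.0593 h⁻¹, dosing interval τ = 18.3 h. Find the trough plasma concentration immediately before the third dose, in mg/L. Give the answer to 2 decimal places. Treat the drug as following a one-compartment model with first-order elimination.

C₀ per dose = Dose / Vd = 1870 / 384 = 4.870 mg/L
Fraction remaining after one interval: r = e^(−kτ) = e^(−0.05930 × 18.3) = 0.3378
Before dose 3, 2 doses have been given (aged 1τ, 2τ).
C_trough = C₀ × (r + r²) = 4.870 × (0.3378 + 0.1141) = 2.201 mg/L

2.20 mg/L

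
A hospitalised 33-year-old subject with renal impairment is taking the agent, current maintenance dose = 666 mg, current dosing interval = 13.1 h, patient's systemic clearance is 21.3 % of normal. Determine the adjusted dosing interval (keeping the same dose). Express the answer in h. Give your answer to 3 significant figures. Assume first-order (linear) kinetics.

To keep the same average steady-state level, dosing rate must scale with clearance.
CL ratio = 21.3 / 100 = 0.2130
New interval (same dose) = 13.1 / 0.2130 = 61.50 h

61.5 h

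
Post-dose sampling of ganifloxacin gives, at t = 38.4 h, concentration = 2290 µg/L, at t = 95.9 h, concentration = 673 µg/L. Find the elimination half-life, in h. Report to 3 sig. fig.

k = ln(C₁/C₂) / (t₂ − t₁) = ln(2290/673) / (95.9 − 38.4)
  = 1.225 / 57.50 = 0.02130 h⁻¹
t½ = ln2 / k = 0.693147 / 0.02130 = 32.54 h

32.5 h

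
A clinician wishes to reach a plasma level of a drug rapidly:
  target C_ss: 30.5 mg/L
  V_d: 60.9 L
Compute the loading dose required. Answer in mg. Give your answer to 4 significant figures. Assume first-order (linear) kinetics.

LD = Css × Vd = 30.5 × 60.9 = 1857 mg

1857 mg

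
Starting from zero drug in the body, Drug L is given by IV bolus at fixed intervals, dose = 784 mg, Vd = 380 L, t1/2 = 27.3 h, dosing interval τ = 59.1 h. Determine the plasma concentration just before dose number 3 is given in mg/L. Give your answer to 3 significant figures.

0.563 mg/L

C₀ per dose = Dose / Vd = 784 / 380 = 2.063 mg/L
k = ln2 / t½ = 0.693147 / 27.3 = 0.02539 h⁻¹
Fraction remaining after one interval: r = e^(−kτ) = e^(−0.02539 × 59.1) = 0.2230
Before dose 3, 2 doses have been given (aged 1τ, 2τ).
C_trough = C₀ × (r + r²) = 2.063 × (0.2230 + 0.04973) = 0.5626 mg/L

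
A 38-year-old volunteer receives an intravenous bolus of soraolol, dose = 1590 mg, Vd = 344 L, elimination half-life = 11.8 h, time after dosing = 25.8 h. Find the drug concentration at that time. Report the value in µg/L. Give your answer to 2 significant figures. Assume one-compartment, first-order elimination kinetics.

C₀ = Dose / Vd = 1590 / 344 = 4.622 mg/L
k = ln2 / t½ = 0.693147 / 11.8 = 0.05874 h⁻¹
C = C₀ · e^(−k·t) = 4.622 × e^(−0.05874 × 25.8)
  = 4.622 × 0.2197 = 1.015 mg/L
Convert: 1.015 mg/L × 1000 = 1015 µg/L

1000 µg/L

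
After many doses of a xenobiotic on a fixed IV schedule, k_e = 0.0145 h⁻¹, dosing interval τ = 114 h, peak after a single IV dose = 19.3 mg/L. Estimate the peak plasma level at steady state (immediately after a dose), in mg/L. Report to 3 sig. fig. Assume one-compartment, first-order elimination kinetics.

23.9 mg/L

e^(−kτ) = e^(−0.01450 × 114) = 0.1915
Accumulation ratio R = 1 / (1 − e^(−kτ)) = 1 / (1 − 0.1915) = 1.237
Steady-state peak = C₀ × R = 19.3 × 1.237 = 23.87 mg/L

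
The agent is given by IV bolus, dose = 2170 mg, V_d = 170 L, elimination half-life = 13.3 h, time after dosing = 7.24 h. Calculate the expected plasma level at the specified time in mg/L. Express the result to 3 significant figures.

C₀ = Dose / Vd = 2170 / 170 = 12.76 mg/L
k = ln2 / t½ = 0.693147 / 13.3 = 0.05212 h⁻¹
C = C₀ · e^(−k·t) = 12.76 × e^(−0.05212 × 7.24)
  = 12.76 × 0.6857 = 8.750 mg/L

8.75 mg/L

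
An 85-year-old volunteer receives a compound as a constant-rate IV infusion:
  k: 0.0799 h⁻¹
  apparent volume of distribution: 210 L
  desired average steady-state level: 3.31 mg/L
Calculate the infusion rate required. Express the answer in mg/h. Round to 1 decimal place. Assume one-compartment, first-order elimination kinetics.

55.5 mg/h

CL = k × Vd = 0.07990 × 210 = 16.78 L/h
At steady state, infusion rate R₀ = Css × CL = 3.31 × 16.78 = 55.54 mg/h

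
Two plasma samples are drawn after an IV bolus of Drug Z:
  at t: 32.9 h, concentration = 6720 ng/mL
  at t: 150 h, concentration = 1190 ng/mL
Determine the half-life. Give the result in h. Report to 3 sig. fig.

46.9 h

k = ln(C₁/C₂) / (t₂ − t₁) = ln(6720/1190) / (150 − 32.9)
  = 1.731 / 117.1 = 0.01478 h⁻¹
t½ = ln2 / k = 0.693147 / 0.01478 = 46.90 h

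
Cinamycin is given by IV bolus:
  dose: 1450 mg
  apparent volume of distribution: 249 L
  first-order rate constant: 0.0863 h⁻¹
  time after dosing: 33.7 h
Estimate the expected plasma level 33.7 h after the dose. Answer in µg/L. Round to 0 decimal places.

318 µg/L

C₀ = Dose / Vd = 1450 / 249 = 5.823 mg/L
C = C₀ · e^(−k·t) = 5.823 × e^(−0.08630 × 33.7)
  = 5.823 × 0.05457 = 0.3178 mg/L
Convert: 0.3178 mg/L × 1000 = 317.8 µg/L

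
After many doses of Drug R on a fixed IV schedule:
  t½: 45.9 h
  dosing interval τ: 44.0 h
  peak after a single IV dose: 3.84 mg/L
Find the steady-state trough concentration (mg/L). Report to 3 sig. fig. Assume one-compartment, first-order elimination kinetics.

4.07 mg/L

k = ln2 / t½ = 0.693147 / 45.9 = 0.01510 h⁻¹
e^(−kτ) = e^(−0.01510 × 44.0) = 0.5146
Accumulation ratio R = 1 / (1 − e^(−kτ)) = 1 / (1 − 0.5146) = 2.060
Steady-state trough = C₀ × R × e^(−kτ) = 3.84 × 2.060 × 0.5146 = 4.071 mg/L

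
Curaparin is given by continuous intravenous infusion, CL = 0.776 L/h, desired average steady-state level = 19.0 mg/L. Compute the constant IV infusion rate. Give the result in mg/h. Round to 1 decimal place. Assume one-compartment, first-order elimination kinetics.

14.7 mg/h

At steady state, infusion rate R₀ = Css × CL = 19.0 × 0.7760 = 14.74 mg/h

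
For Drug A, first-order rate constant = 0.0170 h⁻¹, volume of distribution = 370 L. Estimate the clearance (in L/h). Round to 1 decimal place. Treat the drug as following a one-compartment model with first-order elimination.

6.3 L/h

CL = k × Vd = 0.0170 × 370 = 6.290 L/h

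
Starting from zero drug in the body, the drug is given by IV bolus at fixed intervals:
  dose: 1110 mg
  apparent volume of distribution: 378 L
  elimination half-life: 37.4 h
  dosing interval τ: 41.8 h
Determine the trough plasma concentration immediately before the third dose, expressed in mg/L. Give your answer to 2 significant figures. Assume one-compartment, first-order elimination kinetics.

2.0 mg/L

C₀ per dose = Dose / Vd = 1110 / 378 = 2.937 mg/L
k = ln2 / t½ = 0.693147 / 37.4 = 0.01853 h⁻¹
Fraction remaining after one interval: r = e^(−kτ) = e^(−0.01853 × 41.8) = 0.4609
Before dose 3, 2 doses have been given (aged 1τ, 2τ).
C_trough = C₀ × (r + r²) = 2.937 × (0.4609 + 0.2124) = 1.977 mg/L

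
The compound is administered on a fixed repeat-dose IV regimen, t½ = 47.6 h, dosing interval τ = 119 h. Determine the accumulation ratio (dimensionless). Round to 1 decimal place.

1.2

k = ln2 / t½ = 0.693147 / 47.6 = 0.01456 h⁻¹
e^(−kτ) = e^(−0.01456 × 119) = 0.1768
Accumulation ratio R = 1 / (1 − e^(−kτ)) = 1 / (1 − 0.1768) = 1.215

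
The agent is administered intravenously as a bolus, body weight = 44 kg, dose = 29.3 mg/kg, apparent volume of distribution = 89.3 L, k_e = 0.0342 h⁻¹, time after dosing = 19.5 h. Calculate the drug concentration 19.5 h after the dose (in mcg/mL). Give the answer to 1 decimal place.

Total dose = 29.3 × 44 = 1289 mg
C₀ = Dose / Vd = 1289 / 89.3 = 14.43 mg/L
C = C₀ · e^(−k·t) = 14.43 × e^(−0.03420 × 19.5)
  = 14.43 × 0.5133 = 7.407 mg/L
(7.407 mg/L = 7.407 mcg/mL)

7.4 mcg/mL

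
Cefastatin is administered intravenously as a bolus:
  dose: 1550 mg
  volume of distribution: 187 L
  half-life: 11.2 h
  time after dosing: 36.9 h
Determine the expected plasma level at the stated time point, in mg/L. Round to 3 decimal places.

C₀ = Dose / Vd = 1550 / 187 = 8.289 mg/L
k = ln2 / t½ = 0.693147 / 11.2 = 0.06189 h⁻¹
C = C₀ · e^(−k·t) = 8.289 × e^(−0.06189 × 36.9)
  = 8.289 × 0.1019 = 0.8446 mg/L

0.845 mg/L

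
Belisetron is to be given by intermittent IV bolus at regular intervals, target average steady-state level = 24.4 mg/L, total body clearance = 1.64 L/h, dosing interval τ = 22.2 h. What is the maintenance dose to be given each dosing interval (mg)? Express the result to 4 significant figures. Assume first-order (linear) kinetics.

888.4 mg

At steady state, Dose/τ = Css × CL.
Dose = Css × CL × τ = 24.4 × 1.640 × 22.2 = 888.4 mg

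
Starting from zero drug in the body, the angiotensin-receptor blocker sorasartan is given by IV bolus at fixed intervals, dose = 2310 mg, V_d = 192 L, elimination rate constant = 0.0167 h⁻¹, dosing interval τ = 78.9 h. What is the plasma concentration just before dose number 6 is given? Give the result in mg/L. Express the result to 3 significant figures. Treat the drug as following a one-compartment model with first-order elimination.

4.39 mg/L

C₀ per dose = Dose / Vd = 2310 / 192 = 12.03 mg/L
Fraction remaining after one interval: r = e^(−kτ) = e^(−0.01670 × 78.9) = 0.2678
Before dose 6, 5 doses have been given (aged 1τ, 2τ, 3τ, 4τ, 5τ).
C_trough = C₀ × (r + r² + … + r^5) = C₀ × r(1−r^5)/(1−r)
        = 12.03 × 0.2678 × (1 − 0.001377) / (1 − 0.2678) = 4.394 mg/L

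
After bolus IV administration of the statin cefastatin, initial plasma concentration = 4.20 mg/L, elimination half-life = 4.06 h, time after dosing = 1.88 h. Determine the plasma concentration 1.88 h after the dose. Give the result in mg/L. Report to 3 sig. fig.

k = ln2 / t½ = 0.693147 / 4.06 = 0.1707 h⁻¹
C = C₀ · e^(−k·t) = 4.200 × e^(−0.1707 × 1.88)
  = 4.200 × 0.7255 = 3.047 mg/L

3.05 mg/L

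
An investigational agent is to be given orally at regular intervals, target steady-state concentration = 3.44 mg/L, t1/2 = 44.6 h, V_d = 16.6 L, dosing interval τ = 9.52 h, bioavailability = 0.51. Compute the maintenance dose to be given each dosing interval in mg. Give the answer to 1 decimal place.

16.6 mg

k = ln2 / t½ = 0.693147 / 44.6 = 0.01554 h⁻¹
CL = k × Vd = 0.01554 × 16.6 = 0.2580 L/h
At steady state, F × (Dose/τ) = Css × CL.
Dose = Css × CL × τ / F = 3.44 × 0.2580 × 9.52 / 0.51 = 16.57 mg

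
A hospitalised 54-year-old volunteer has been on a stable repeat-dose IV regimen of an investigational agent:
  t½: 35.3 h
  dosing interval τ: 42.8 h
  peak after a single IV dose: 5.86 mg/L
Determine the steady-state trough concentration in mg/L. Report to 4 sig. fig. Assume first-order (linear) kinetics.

k = ln2 / t½ = 0.693147 / 35.3 = 0.01964 h⁻¹
e^(−kτ) = e^(−0.01964 × 42.8) = 0.4315
Accumulation ratio R = 1 / (1 − e^(−kτ)) = 1 / (1 − 0.4315) = 1.759
Steady-state trough = C₀ × R × e^(−kτ) = 5.86 × 1.759 × 0.4315 = 4.448 mg/L

4.448 mg/L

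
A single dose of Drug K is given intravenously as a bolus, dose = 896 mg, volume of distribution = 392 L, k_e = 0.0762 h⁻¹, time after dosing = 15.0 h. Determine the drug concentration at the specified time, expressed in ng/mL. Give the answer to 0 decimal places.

C₀ = Dose / Vd = 896.0 / 392 = 2.286 mg/L
C = C₀ · e^(−k·t) = 2.286 × e^(−0.07620 × 15.0)
  = 2.286 × 0.3189 = 0.7290 mg/L
Convert: 0.7290 mg/L × 1000 = 729.0 ng/mL

729 ng/mL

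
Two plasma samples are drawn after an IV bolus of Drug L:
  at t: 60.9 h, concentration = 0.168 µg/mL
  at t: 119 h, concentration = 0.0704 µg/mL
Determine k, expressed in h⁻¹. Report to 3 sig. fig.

k = ln(C₁/C₂) / (t₂ − t₁) = ln(0.168/0.0704) / (119 − 60.9)
  = 0.8698 / 58.10 = 0.01497 h⁻¹

0.0150 h⁻¹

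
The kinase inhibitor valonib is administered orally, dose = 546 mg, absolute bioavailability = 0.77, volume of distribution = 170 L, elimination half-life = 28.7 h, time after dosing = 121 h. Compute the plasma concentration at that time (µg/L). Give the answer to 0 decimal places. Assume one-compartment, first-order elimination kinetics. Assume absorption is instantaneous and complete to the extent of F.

133 µg/L

Amount reaching circulation = F × Dose = 0.77 × 546.0 = 420.4 mg
C₀ = F·Dose / Vd = 420.4 / 170 = 2.473 mg/L
k = ln2 / t½ = 0.693147 / 28.7 = 0.02415 h⁻¹
C = C₀ · e^(−k·t) = 2.473 × e^(−0.02415 × 121)
  = 2.473 × 0.05382 = 0.1331 mg/L
Convert: 0.1331 mg/L × 1000 = 133.1 µg/L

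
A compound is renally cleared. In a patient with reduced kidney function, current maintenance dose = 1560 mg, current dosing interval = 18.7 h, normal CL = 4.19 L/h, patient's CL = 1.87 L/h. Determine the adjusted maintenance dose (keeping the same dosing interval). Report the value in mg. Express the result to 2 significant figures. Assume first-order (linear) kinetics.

To keep the same average steady-state level, dosing rate must scale with clearance.
CL ratio = 1.87 / 4.19 = 0.4463
New dose (same interval) = 1560 × 0.4463 = 696.2 mg

700 mg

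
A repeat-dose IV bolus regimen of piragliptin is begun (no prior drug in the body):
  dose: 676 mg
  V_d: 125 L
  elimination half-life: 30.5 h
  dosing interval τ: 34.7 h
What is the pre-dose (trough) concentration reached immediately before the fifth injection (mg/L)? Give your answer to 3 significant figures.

C₀ per dose = Dose / Vd = 676 / 125 = 5.408 mg/L
k = ln2 / t½ = 0.693147 / 30.5 = 0.02273 h⁻¹
Fraction remaining after one interval: r = e^(−kτ) = e^(−0.02273 × 34.7) = 0.4544
Before dose 5, 4 doses have been given (aged 1τ, 2τ, 3τ, 4τ).
C_trough = C₀ × (r + r² + … + r^4) = C₀ × r(1−r^4)/(1−r)
        = 5.408 × 0.4544 × (1 − 0.04263) / (1 − 0.4544) = 4.312 mg/L

4.31 mg/L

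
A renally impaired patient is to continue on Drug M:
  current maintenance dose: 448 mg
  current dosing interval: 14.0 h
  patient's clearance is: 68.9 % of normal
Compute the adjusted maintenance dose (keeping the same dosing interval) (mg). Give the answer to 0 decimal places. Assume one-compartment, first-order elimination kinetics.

309 mg

To keep the same average steady-state level, dosing rate must scale with clearance.
CL ratio = 68.9 / 100 = 0.6890
New dose (same interval) = 448 × 0.6890 = 308.7 mg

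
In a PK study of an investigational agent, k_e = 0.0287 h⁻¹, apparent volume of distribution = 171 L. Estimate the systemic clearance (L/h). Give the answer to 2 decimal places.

4.91 L/h

CL = k × Vd = 0.0287 × 171 = 4.908 L/h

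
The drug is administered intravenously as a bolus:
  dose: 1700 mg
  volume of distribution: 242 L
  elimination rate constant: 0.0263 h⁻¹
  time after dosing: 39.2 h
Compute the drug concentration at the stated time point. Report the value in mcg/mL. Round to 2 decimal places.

C₀ = Dose / Vd = 1700 / 242 = 7.025 mg/L
C = C₀ · e^(−k·t) = 7.025 × e^(−0.02630 × 39.2)
  = 7.025 × 0.3567 = 2.506 mg/L
(2.506 mg/L = 2.506 mcg/mL)

2.51 mcg/mL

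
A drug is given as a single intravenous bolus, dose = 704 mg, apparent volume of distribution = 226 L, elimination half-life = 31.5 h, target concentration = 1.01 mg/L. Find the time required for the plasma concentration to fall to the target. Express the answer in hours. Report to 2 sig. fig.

51 h

C₀ = Dose / Vd = 704.0 / 226 = 3.115 mg/L
k = ln2 / t½ = 0.693147 / 31.5 = 0.02200 h⁻¹
t = ln(C₀ / C) / k = ln(3.115 / 1.01) / 0.02200
  = ln(3.084) / 0.02200 = 1.126 / 0.02200 = 51.18 h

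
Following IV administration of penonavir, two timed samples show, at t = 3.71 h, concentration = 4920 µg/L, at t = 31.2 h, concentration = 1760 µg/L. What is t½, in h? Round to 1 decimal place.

18.5 h

k = ln(C₁/C₂) / (t₂ − t₁) = ln(4920/1760) / (31.2 − 3.71)
  = 1.028 / 27.49 = 0.03740 h⁻¹
t½ = ln2 / k = 0.693147 / 0.03740 = 18.53 h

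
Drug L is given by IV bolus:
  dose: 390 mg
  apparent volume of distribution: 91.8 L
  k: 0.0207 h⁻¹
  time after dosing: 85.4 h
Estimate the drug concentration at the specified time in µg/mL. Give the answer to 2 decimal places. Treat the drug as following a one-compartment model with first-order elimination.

0.73 µg/mL

C₀ = Dose / Vd = 390.0 / 91.8 = 4.248 mg/L
C = C₀ · e^(−k·t) = 4.248 × e^(−0.02070 × 85.4)
  = 4.248 × 0.1707 = 0.7251 mg/L
(0.7251 mg/L = 0.7251 µg/mL)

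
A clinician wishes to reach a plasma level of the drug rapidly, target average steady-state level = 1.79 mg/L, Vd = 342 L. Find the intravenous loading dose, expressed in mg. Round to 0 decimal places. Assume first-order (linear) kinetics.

612 mg

LD = Css × Vd = 1.79 × 342 = 612.2 mg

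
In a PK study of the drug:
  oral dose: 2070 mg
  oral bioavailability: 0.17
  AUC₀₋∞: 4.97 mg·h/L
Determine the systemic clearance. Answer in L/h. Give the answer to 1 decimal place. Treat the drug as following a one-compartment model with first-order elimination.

CL = F·Dose / AUC = 0.17 × 2070 / 4.97 = 70.80 L/h

70.8 L/h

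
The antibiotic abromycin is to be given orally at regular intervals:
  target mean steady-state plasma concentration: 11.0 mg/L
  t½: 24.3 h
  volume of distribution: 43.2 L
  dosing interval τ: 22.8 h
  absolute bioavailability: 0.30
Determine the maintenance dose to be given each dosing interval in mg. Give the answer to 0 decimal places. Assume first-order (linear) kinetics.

k = ln2 / t½ = 0.693147 / 24.3 = 0.02852 h⁻¹
CL = k × Vd = 0.02852 × 43.2 = 1.232 L/h
At steady state, F × (Dose/τ) = Css × CL.
Dose = Css × CL × τ / F = 11.0 × 1.232 × 22.8 / 0.30 = 1030 mg

1030 mg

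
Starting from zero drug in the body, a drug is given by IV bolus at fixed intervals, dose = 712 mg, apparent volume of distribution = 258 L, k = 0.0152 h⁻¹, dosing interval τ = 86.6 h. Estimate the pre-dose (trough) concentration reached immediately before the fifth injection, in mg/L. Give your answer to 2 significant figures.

1.0 mg/L

C₀ per dose = Dose / Vd = 712 / 258 = 2.760 mg/L
Fraction remaining after one interval: r = e^(−kτ) = e^(−0.01520 × 86.6) = 0.2681
Before dose 5, 4 doses have been given (aged 1τ, 2τ, 3τ, 4τ).
C_trough = C₀ × (r + r² + … + r^4) = C₀ × r(1−r^4)/(1−r)
        = 2.760 × 0.2681 × (1 − 0.005166) / (1 − 0.2681) = 1.006 mg/L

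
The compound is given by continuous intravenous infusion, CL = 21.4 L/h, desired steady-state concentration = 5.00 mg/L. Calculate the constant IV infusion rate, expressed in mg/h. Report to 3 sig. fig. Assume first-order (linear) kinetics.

At steady state, infusion rate R₀ = Css × CL = 5.00 × 21.40 = 107.0 mg/h

107 mg/h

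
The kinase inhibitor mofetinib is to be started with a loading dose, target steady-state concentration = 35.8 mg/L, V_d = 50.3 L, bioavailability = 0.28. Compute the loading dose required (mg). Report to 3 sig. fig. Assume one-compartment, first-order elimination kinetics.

6430 mg

LD = Css × Vd / F = 35.8 × 50.3 / 0.28 = 6431 mg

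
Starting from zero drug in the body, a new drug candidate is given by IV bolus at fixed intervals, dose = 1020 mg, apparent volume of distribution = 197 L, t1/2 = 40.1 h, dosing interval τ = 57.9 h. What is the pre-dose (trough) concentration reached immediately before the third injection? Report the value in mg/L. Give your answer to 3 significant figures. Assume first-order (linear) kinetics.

2.60 mg/L

C₀ per dose = Dose / Vd = 1020 / 197 = 5.178 mg/L
k = ln2 / t½ = 0.693147 / 40.1 = 0.01729 h⁻¹
Fraction remaining after one interval: r = e^(−kτ) = e^(−0.01729 × 57.9) = 0.3675
Before dose 3, 2 doses have been given (aged 1τ, 2τ).
C_trough = C₀ × (r + r²) = 5.178 × (0.3675 + 0.1351) = 2.602 mg/L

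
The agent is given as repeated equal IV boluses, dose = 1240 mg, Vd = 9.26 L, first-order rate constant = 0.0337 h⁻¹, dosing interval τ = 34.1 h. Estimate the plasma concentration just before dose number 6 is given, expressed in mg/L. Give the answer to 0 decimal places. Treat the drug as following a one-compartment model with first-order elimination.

C₀ per dose = Dose / Vd = 1240 / 9.26 = 133.9 mg/L
Fraction remaining after one interval: r = e^(−kτ) = e^(−0.03370 × 34.1) = 0.3169
Before dose 6, 5 doses have been given (aged 1τ, 2τ, 3τ, 4τ, 5τ).
C_trough = C₀ × (r + r² + … + r^5) = C₀ × r(1−r^5)/(1−r)
        = 133.9 × 0.3169 × (1 − 0.003196) / (1 − 0.3169) = 61.92 mg/L

62 mg/L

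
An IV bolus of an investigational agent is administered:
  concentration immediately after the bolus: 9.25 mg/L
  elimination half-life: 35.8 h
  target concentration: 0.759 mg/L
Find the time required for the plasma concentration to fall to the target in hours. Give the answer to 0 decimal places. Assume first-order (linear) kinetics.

129 h

k = ln2 / t½ = 0.693147 / 35.8 = 0.01936 h⁻¹
t = ln(C₀ / C) / k = ln(9.250 / 0.759) / 0.01936
  = ln(12.19) / 0.01936 = 2.501 / 0.01936 = 129.2 h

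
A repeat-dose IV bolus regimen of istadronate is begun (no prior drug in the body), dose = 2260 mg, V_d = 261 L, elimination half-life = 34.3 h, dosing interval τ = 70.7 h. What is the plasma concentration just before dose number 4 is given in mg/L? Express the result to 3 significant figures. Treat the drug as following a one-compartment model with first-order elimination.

2.69 mg/L

C₀ per dose = Dose / Vd = 2260 / 261 = 8.659 mg/L
k = ln2 / t½ = 0.693147 / 34.3 = 0.02021 h⁻¹
Fraction remaining after one interval: r = e^(−kτ) = e^(−0.02021 × 70.7) = 0.2396
Before dose 4, 3 doses have been given (aged 1τ, 2τ, 3τ).
C_trough = C₀ × (r + r² + … + r^3) = C₀ × r(1−r^3)/(1−r)
        = 8.659 × 0.2396 × (1 − 0.01375) / (1 − 0.2396) = 2.691 mg/L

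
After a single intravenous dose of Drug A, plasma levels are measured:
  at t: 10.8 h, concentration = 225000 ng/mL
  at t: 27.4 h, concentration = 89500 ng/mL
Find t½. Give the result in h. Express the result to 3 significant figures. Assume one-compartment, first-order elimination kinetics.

12.5 h

k = ln(C₁/C₂) / (t₂ − t₁) = ln(225000/89500) / (27.4 − 10.8)
  = 0.9219 / 16.60 = 0.05554 h⁻¹
t½ = ln2 / k = 0.693147 / 0.05554 = 12.48 h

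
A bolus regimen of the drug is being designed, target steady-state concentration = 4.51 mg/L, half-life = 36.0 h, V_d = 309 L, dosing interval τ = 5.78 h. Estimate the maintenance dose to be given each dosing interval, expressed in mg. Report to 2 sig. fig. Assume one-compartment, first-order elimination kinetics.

k = ln2 / t½ = 0.693147 / 36.0 = 0.01925 h⁻¹
CL = k × Vd = 0.01925 × 309 = 5.948 L/h
At steady state, Dose/τ = Css × CL.
Dose = Css × CL × τ = 4.51 × 5.948 × 5.78 = 155.1 mg

160 mg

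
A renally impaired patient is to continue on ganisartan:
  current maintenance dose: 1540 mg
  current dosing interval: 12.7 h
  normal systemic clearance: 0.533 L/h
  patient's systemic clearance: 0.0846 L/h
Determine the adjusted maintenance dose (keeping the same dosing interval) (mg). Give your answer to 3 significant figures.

To keep the same average steady-state level, dosing rate must scale with clearance.
CL ratio = 0.0846 / 0.533 = 0.1587
New dose (same interval) = 1540 × 0.1587 = 244.4 mg

244 mg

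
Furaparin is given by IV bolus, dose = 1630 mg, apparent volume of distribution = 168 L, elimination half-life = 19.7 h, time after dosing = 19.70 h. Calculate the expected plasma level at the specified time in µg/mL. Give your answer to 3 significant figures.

4.85 µg/mL

C₀ = Dose / Vd = 1630 / 168 = 9.702 mg/L
k = ln2 / t½ = 0.693147 / 19.7 = 0.03519 h⁻¹
t / t½ = 19.70 / 19.7 = 1 half-lives
C = C₀ × (1/2)^1 = 9.702 × 0.5000 = 4.851 mg/L
(4.851 mg/L = 4.851 µg/mL)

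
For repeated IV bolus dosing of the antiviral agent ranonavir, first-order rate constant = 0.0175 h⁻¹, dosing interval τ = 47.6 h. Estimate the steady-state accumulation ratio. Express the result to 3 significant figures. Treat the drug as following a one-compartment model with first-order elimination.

e^(−kτ) = e^(−0.01750 × 47.6) = 0.4347
Accumulation ratio R = 1 / (1 − e^(−kτ)) = 1 / (1 − 0.4347) = 1.769

1.77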